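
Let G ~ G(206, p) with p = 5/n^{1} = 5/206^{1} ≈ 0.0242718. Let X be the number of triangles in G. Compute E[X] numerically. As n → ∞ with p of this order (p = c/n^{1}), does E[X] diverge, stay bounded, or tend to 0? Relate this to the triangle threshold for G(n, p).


Number of potential triangles: C(206, 3) = 1435820.
Each occurs with probability p³ ≈ (0.0242718)³ ≈ 1.42990884e-05.
By linearity: E[X] = C(206, 3)·p³ ≈ 1435820 · 1.42990884e-05 ≈ 20.530917.
Here α = 1, so p = 5/n is exactly at the triangle threshold p ~ 1/n. Asymptotically E[X] → c³/6 = 5³/6 = 125/6 ≈ 20.833333, a bounded constant. In this regime the triangle count is asymptotically Poisson(c³/6).

E[X] ≈ 20.530917; in regime p = Θ(1/n^{1}) E[X] stays bounded (at the triangle threshold p ~ 1/n).


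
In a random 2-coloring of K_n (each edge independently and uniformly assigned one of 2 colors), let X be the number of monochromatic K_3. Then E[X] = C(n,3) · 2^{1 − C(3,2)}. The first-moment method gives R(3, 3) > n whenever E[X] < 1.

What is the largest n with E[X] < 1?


We need C(n, 3) · 2^{1 − 3} < 1, i.e. C(n, 3) < 2^{3 − 1} = 4.
Check values of n near the boundary:
  n = 3: C(3, 3) = 1; 1 < 4? YES
  n = 4: C(4, 3) = 4; 4 < 4? NO
  n = 5: C(5, 3) = 10; 10 < 4? NO
  n = 6: C(6, 3) = 20; 20 < 4? NO
The largest n with C(n, 3) < 4 is n = 3 (where E[X] = 1/4 ≈ 0.2500). Hence R(3, 3) > 3, i.e. R(3, 3) ≥ 4.

Largest n = 3; hence R(3, 3) > 3.


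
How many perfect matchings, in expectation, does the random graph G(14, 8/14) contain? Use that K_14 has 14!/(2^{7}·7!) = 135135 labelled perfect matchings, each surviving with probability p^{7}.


K_14 has 14!/(2^{7}·7!) = 135135 labelled perfect matchings.
For each such perfect matching H, let X_H = 1 if all 7 edges of H are present in G. Then P[X_H = 1] = p^{7} = (4/7)^{7} = 16384/823543.
By linearity: E[X] = Σ_H E[X_H] = 135135 · p^{7} = 135135 · 16384/823543 = 316293120/117649.
Numerically: E[X] ≈ 2.69e+03.

E[X] = 135135 · (4/7)^{7} = 316293120/117649 ≈ 2.69e+03.


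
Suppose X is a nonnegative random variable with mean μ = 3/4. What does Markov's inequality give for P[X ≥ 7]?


μ = E[X] = 3/4, a = 7.
Markov: P[X ≥ 7] ≤ μ/a = (3/4)/7 = 3/28.
Numerically: ≈ 0.1071.
(Since a = 7 > μ = 0.7500, the bound 3/28 is < 1 and informative.)

P[X ≥ 7] ≤ 3/28 ≈ 0.1071.


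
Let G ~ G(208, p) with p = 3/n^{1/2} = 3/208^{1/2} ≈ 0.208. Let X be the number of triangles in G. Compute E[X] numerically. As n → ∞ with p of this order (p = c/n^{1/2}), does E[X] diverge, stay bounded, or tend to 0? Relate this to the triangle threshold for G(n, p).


Number of potential triangles: C(208, 3) = 1478256.
Each occurs with probability p³ ≈ (0.208)³ ≈ 9.000544e-03.
By linearity: E[X] = C(208, 3)·p³ ≈ 1478256 · 9.000544e-03 ≈ 13305.1082.
Since α = 1/2 < 1, p = c/n^{1/2} ≫ 1/n is above the triangle threshold p ~ 1/n. Asymptotically E[X] ~ (c³/6)·n^{3(1−α)} = (3³/6)·n^{1.5} → ∞; triangles are abundant w.h.p.

E[X] ≈ 13305.1082; in regime p = Θ(1/n^{1/2}) E[X] diverges (above the triangle threshold p ~ 1/n).


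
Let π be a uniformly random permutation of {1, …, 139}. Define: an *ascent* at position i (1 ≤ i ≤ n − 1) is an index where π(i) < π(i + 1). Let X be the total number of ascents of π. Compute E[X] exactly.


Write X = Σ X_I over i = 1, …, 138, with X_I the indicator of one ascent.
There are 138 indicators.
For each fixed i, the pair (π(i), π(i+1)) is a uniformly random ordered pair of distinct values from {1, …, 139}; by symmetry P[π(i) < π(i+1)] = 1/2.
By linearity: E[X] = 138 · (1/2) = (139 − 1) · (1/2) = 69 ≈ 69.000000.

E[X] = 69 = 69.000000.


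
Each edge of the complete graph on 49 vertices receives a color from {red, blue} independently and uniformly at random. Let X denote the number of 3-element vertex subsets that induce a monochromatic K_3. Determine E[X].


Let X = Σ_S X_S over the C(49, 3) = 18424 subsets S of size 3, where X_S = 1 if the K_3 on S is monochromatic.
For a fixed S, the K_3 on S has C(3, 2) = 3 edges. P[all 3 edges red] = (1/2)^3, and likewise for blue, so P[monochromatic] = 2·(1/2)^3 = 2^{1 − 3} = 1/4.
By linearity: E[X] = C(49, 3) · 2^{1 − 3} = 18424 · 1/4 = 4606.
Numerically: E[X] ≈ 4606.000.

E[X] = C(49,3)·2^(1−C(3,2)) = 4606 ≈ 4606.000.


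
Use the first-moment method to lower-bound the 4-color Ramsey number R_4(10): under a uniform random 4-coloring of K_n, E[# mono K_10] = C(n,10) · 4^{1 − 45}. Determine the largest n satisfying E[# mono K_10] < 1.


We need C(n, 10) · 4^{1 − 45} < 1, i.e. C(n, 10) < 4^{45 − 1} = 309485009821345068724781056.
Check values of n near the boundary:
  n = 2019: C(2019, 10) = 303322949179835278009229628; 303322949179835278009229628 < 309485009821345068724781056? YES
  n = 2020: C(2020, 10) = 304832018578739931133653656; 304832018578739931133653656 < 309485009821345068724781056? YES
  n = 2021: C(2021, 10) = 306347841644770462864800616; 306347841644770462864800616 < 309485009821345068724781056? YES
  n = 2022: C(2022, 10) = 307870445231474093395937796; 307870445231474093395937796 < 309485009821345068724781056? YES
  n = 2023: C(2023, 10) = 309399856285778485315440716; 309399856285778485315440716 < 309485009821345068724781056? YES
  n = 2024: C(2024, 10) = 310936101848269937576192656; 310936101848269937576192656 < 309485009821345068724781056? NO
  n = 2025: C(2025, 10) = 312479209053472269772600560; 312479209053472269772600560 < 309485009821345068724781056? NO
The largest n with C(n, 10) < 309485009821345068724781056 is n = 2023 (where E[X] = 77349964071444621328860179/77371252455336267181195264 ≈ 0.99972). Hence R_4(10) > 2023, i.e. R_4(10) ≥ 2024.

Largest n = 2023; hence R_4(10) > 2023.


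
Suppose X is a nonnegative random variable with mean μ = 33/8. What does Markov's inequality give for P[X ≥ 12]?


μ = E[X] = 33/8, a = 12.
Markov: P[X ≥ 12] ≤ μ/a = (33/8)/12 = 11/32.
Numerically: ≈ 0.34375.
(Since a = 12 > μ = 4.12500, the bound 11/32 is < 1 and informative.)

P[X ≥ 12] ≤ 11/32 ≈ 0.34375.


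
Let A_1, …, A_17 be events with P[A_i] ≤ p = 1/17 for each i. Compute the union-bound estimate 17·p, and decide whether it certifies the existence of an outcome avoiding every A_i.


Union bound: P[∪_{i=1}^{17} A_i] ≤ Σ_i P[A_i] ≤ 17·p = 17·(1/17) = 1.
Numerically: 1 ≈ 1.000000.
Is 1 < 1? NO.
Since the bound 1 is ≥ 1, the union bound is uninformative here; it does NOT by itself certify existence.

17·p = 1 ≈ 1.000000; existence NOT certified by the union bound.


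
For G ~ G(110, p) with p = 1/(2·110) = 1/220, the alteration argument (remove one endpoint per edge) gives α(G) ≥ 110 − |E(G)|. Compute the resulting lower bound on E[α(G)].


E[|E(G)|] = C(110, 2)·p = 5995 · (1/220) = 109/4.
E[α(G)] ≥ n − E[|E(G)|] = 110 − 109/4 = 331/4.
Numerically: ≈ 82.75000.
(This is only a lower bound; the true E[α(G)] may be larger.)

E[α(G)] ≥ 331/4 ≈ 82.75000.


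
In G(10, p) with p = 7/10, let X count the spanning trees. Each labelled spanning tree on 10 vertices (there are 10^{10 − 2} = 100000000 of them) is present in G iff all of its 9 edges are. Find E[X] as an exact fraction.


K_10 has 10^{10 − 2} = 100000000 labelled spanning trees.
For each such spanning tree H, let X_H = 1 if all 9 edges of H are present in G. Then P[X_H = 1] = p^{9} = (7/10)^{9} = 40353607/1000000000.
Summing the indicators: E[X] = Σ_H E[X_H] = 100000000 · p^{9} = 100000000 · 40353607/1000000000 = 40353607/10.
Numerically: E[X] ≈ 4.03536e+06.

E[X] = 100000000 · (7/10)^{9} = 40353607/10 ≈ 4.03536e+06.


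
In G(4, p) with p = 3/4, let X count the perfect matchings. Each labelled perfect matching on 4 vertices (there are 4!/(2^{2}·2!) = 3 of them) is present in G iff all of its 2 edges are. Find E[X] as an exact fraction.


K_4 has 4!/(2^{2}·2!) = 3 labelled perfect matchings.
For each such perfect matching H, let X_H = 1 if all 2 edges of H are present in G. Then P[X_H = 1] = p^{2} = (3/4)^{2} = 9/16.
Summing the indicators: E[X] = Σ_H E[X_H] = 3 · p^{2} = 3 · 9/16 = 27/16.
Numerically: E[X] ≈ 1.688.

E[X] = 3 · (3/4)^{2} = 27/16 ≈ 1.688.


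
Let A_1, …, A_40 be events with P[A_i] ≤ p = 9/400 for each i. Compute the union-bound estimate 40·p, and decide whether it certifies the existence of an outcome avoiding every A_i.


Union bound: P[∪_{i=1}^{40} A_i] ≤ Σ_i P[A_i] ≤ 40·p = 40·(9/400) = 9/10.
Numerically: 9/10 ≈ 0.900000.
Is 9/10 < 1? YES.
Since P[∪ A_i] ≤ 9/10 < 1, the complement has P[∩ A_i^c] ≥ 1 − 9/10 = 1/10 > 0, so some outcome avoids every A_i.

40·p = 9/10 ≈ 0.900000; existence CERTIFIED by the union bound.


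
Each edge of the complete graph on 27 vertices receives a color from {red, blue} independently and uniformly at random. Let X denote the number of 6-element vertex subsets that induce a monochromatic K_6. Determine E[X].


Let X = Σ_S X_S over the C(27, 6) = 296010 subsets S of size 6, where X_S = 1 if the K_6 on S is monochromatic.
For a fixed S, the K_6 on S has C(6, 2) = 15 edges. P[all 15 edges red] = (1/2)^15, and likewise for blue, so P[monochromatic] = 2·(1/2)^15 = 2^{1 − 15} = 1/16384.
By linearity of expectation: E[X] = C(27, 6) · 2^{1 − 15} = 296010 · 1/16384 = 148005/8192.
Numerically: E[X] ≈ 18.067.

E[X] = C(27,6)·2^(1−C(6,2)) = 148005/8192 ≈ 18.067.


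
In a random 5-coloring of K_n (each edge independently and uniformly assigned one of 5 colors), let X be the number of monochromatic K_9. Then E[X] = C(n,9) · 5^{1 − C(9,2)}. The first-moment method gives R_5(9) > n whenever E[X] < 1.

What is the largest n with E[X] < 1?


We need C(n, 9) · 5^{1 − 36} < 1, i.e. C(n, 9) < 5^{36 − 1} = 2910383045673370361328125.
Check values of n near the boundary:
  n = 2166: C(2166, 9) = 2844037944203015677277940; 2844037944203015677277940 < 2910383045673370361328125? YES
  n = 2167: C(2167, 9) = 2855899084841489792706810; 2855899084841489792706810 < 2910383045673370361328125? YES
  n = 2168: C(2168, 9) = 2867804175977929537095120; 2867804175977929537095120 < 2910383045673370361328125? YES
  n = 2169: C(2169, 9) = 2879753360044504243499683; 2879753360044504243499683 < 2910383045673370361328125? YES
  n = 2170: C(2170, 9) = 2891746779868845075610510; 2891746779868845075610510 < 2910383045673370361328125? YES
  n = 2171: C(2171, 9) = 2903784578674959601827205; 2903784578674959601827205 < 2910383045673370361328125? YES
  n = 2172: C(2172, 9) = 2915866900084148060642020; 2915866900084148060642020 < 2910383045673370361328125? NO
  n = 2173: C(2173, 9) = 2927993888115921319674265; 2927993888115921319674265 < 2910383045673370361328125? NO
  n = 2174: C(2174, 9) = 2940165687188920530702934; 2940165687188920530702934 < 2910383045673370361328125? NO
The largest n with C(n, 9) < 2910383045673370361328125 is n = 2171 (where E[X] = 580756915734991920365441/582076609134674072265625 ≈ 0.997733). Hence R_5(9) > 2171, i.e. R_5(9) ≥ 2172.

Largest n = 2171; hence R_5(9) > 2171.


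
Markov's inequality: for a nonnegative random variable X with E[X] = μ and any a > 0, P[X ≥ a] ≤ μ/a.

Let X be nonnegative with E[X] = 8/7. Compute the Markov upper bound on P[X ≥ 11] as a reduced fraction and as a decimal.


μ = E[X] = 8/7, a = 11.
Markov: P[X ≥ 11] ≤ μ/a = (8/7)/11 = 8/77.
Numerically: ≈ 0.1039.
(Since a = 11 > μ = 1.1429, the bound 8/77 is < 1 and informative.)

P[X ≥ 11] ≤ 8/77 ≈ 0.1039.


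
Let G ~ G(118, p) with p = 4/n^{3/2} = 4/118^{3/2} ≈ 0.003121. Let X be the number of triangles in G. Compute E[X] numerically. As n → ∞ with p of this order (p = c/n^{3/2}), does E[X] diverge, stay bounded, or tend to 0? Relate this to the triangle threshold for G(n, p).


Number of potential triangles: C(118, 3) = 266916.
Each occurs with probability p³ ≈ (0.003121)³ ≈ 3.038862e-08.
By linearity: E[X] = C(118, 3)·p³ ≈ 266916 · 3.038862e-08 ≈ 0.0081.
Since α = 3/2 > 1, p = c/n^{3/2} = o(1/n) is below the triangle threshold p ~ 1/n. Asymptotically E[X] ~ (c³/6)·n^{3(1−α)} = (4³/6)·n^{-1.5} → 0, so by Markov's inequality G has no triangles w.h.p.

E[X] ≈ 0.0081; in regime p = Θ(1/n^{3/2}) E[X] tends to 0 (below the triangle threshold p ~ 1/n).


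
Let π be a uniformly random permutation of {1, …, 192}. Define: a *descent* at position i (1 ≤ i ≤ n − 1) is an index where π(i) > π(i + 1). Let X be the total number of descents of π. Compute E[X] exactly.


Write X = Σ X_I over i = 1, …, 191, with X_I the indicator of one descent.
There are 191 indicators.
For each fixed i, the pair (π(i), π(i+1)) is a uniformly random ordered pair of distinct values from {1, …, 192}; by symmetry P[π(i) > π(i+1)] = 1/2.
By linearity: E[X] = 191 · (1/2) = (192 − 1) · (1/2) = 191/2 ≈ 95.500.

E[X] = 191/2 = 95.500.


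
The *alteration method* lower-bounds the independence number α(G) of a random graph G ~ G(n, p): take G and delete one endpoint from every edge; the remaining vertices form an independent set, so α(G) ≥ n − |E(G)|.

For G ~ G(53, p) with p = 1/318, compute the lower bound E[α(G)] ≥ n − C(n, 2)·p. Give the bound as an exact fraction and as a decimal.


E[|E(G)|] = C(53, 2)·p = 1378 · (1/318) = 13/3.
E[α(G)] ≥ n − E[|E(G)|] = 53 − 13/3 = 146/3.
Numerically: ≈ 48.66667.
(This is only a lower bound; the true E[α(G)] may be larger.)

E[α(G)] ≥ 146/3 ≈ 48.66667.


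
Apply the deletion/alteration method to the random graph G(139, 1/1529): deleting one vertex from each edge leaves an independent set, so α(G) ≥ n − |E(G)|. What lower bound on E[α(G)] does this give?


E[|E(G)|] = C(139, 2)·p = 9591 · (1/1529) = 69/11.
E[α(G)] ≥ n − E[|E(G)|] = 139 − 69/11 = 1460/11.
Numerically: ≈ 132.727273.
(This is only a lower bound; the true E[α(G)] may be larger.)

E[α(G)] ≥ 1460/11 ≈ 132.727273.


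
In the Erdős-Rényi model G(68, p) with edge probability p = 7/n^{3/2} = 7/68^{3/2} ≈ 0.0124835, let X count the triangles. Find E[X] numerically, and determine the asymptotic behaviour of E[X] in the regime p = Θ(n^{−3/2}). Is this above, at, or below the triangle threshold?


Number of potential triangles: C(68, 3) = 50116.
Each occurs with probability p³ ≈ (0.0124835)³ ≈ 1.94537806e-06.
By linearity: E[X] = C(68, 3)·p³ ≈ 50116 · 1.94537806e-06 ≈ 0.097495.
Since α = 3/2 > 1, p = c/n^{3/2} = o(1/n) is below the triangle threshold p ~ 1/n. Asymptotically E[X] ~ (c³/6)·n^{3(1−α)} = (7³/6)·n^{-1.5} → 0, so by Markov's inequality G has no triangles w.h.p.

E[X] ≈ 0.097495; in regime p = Θ(1/n^{3/2}) E[X] tends to 0 (below the triangle threshold p ~ 1/n).


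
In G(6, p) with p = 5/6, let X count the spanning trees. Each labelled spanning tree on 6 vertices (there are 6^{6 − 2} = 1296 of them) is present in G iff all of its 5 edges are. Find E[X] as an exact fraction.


K_6 has 6^{6 − 2} = 1296 labelled spanning trees.
For each such spanning tree H, let X_H = 1 if all 5 edges of H are present in G. Then P[X_H = 1] = p^{5} = (5/6)^{5} = 3125/7776.
By linearity of expectation: E[X] = Σ_H E[X_H] = 1296 · p^{5} = 1296 · 3125/7776 = 3125/6.
Numerically: E[X] ≈ 520.83.

E[X] = 1296 · (5/6)^{5} = 3125/6 ≈ 520.83.


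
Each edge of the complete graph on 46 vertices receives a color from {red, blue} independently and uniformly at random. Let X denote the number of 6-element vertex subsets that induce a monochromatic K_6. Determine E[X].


Let X = Σ_S X_S over the C(46, 6) = 9366819 subsets S of size 6, where X_S = 1 if the K_6 on S is monochromatic.
For a fixed S, the K_6 on S has C(6, 2) = 15 edges. P[all 15 edges red] = (1/2)^15, and likewise for blue, so P[monochromatic] = 2·(1/2)^15 = 2^{1 − 15} = 1/16384.
Summing: E[X] = C(46, 6) · 2^{1 − 15} = 9366819 · 1/16384 = 9366819/16384.
Numerically: E[X] ≈ 571.70526.

E[X] = C(46,6)·2^(1−C(6,2)) = 9366819/16384 ≈ 571.70526.


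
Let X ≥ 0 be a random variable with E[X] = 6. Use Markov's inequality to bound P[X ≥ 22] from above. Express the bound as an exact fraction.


μ = E[X] = 6, a = 22.
Markov: P[X ≥ 22] ≤ μ/a = (6)/22 = 3/11.
Numerically: ≈ 0.272727.
(Since a = 22 > μ = 6.000000, the bound 3/11 is < 1 and informative.)

P[X ≥ 22] ≤ 3/11 ≈ 0.272727.


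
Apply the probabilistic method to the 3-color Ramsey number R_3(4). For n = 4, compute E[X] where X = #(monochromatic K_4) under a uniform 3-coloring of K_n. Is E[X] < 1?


E[X] = C(4, 4) · 3^{1 − 6} = 1 · 3^{−5} = 1/243.
As a reduced fraction: E[X] = 1/243 ≈ 0.004.
Is E[X] < 1? YES.
Since E[X] < 1, there exists a 3-coloring of K_{4} with no monochromatic K_4; hence R_3(4) > 4.

E[X] = 1/243 ≈ 0.004; E[X] < 1, so R_3(4) > 4.


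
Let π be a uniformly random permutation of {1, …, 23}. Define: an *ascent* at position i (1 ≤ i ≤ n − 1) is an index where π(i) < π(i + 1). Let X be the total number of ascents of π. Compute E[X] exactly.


Write X = Σ X_I over i = 1, …, 22, with X_I the indicator of one ascent.
There are 22 indicators.
For each fixed i, the pair (π(i), π(i+1)) is a uniformly random ordered pair of distinct values from {1, …, 23}; by symmetry P[π(i) < π(i+1)] = 1/2.
By linearity: E[X] = 22 · (1/2) = (23 − 1) · (1/2) = 11 ≈ 11.000000.

E[X] = 11 = 11.000000.


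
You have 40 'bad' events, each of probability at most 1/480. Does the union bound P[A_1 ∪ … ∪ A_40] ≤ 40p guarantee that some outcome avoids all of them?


Union bound: P[∪_{i=1}^{40} A_i] ≤ Σ_i P[A_i] ≤ 40·p = 40·(1/480) = 1/12.
Numerically: 1/12 ≈ 0.0833.
Is 1/12 < 1? YES.
Since P[∪ A_i] ≤ 1/12 < 1, the complement has P[∩ A_i^c] ≥ 1 − 1/12 = 11/12 > 0, so some outcome avoids every A_i.

40·p = 1/12 ≈ 0.0833; existence CERTIFIED by the union bound.


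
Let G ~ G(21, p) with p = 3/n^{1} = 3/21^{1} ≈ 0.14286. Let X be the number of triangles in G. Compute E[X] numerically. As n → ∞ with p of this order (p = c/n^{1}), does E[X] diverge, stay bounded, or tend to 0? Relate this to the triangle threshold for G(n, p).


Number of potential triangles: C(21, 3) = 1330.
Each occurs with probability p³ ≈ (0.14286)³ ≈ 2.9154519e-03.
By linearity: E[X] = C(21, 3)·p³ ≈ 1330 · 2.9154519e-03 ≈ 3.87755.
Here α = 1, so p = 3/n is exactly at the triangle threshold p ~ 1/n. Asymptotically E[X] → c³/6 = 3³/6 = 9/2 ≈ 4.50000, a bounded constant. In this regime the triangle count is asymptotically Poisson(c³/6).

E[X] ≈ 3.87755; in regime p = Θ(1/n^{1}) E[X] stays bounded (at the triangle threshold p ~ 1/n).


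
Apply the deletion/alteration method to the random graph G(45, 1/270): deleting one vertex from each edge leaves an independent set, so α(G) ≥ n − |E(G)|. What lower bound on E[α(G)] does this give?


E[|E(G)|] = C(45, 2)·p = 990 · (1/270) = 11/3.
E[α(G)] ≥ n − E[|E(G)|] = 45 − 11/3 = 124/3.
Numerically: ≈ 41.33333.
(This is only a lower bound; the true E[α(G)] may be larger.)

E[α(G)] ≥ 124/3 ≈ 41.33333.


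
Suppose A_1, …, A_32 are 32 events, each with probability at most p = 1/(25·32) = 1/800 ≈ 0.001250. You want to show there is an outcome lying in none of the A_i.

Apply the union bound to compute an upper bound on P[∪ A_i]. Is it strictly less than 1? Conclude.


Union bound: P[∪_{i=1}^{32} A_i] ≤ Σ_i P[A_i] ≤ 32·p = 32·(1/800) = 1/25.
Numerically: 1/25 ≈ 0.040000.
Is 1/25 < 1? YES.
Since P[∪ A_i] ≤ 1/25 < 1, the complement has P[∩ A_i^c] ≥ 1 − 1/25 = 24/25 > 0, so some outcome avoids every A_i.

32·p = 1/25 ≈ 0.040000; existence CERTIFIED by the union bound.


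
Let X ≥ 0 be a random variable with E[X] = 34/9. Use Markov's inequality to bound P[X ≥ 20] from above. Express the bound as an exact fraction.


μ = E[X] = 34/9, a = 20.
Markov: P[X ≥ 20] ≤ μ/a = (34/9)/20 = 17/90.
Numerically: ≈ 0.18889.
(Since a = 20 > μ = 3.77778, the bound 17/90 is < 1 and informative.)

P[X ≥ 20] ≤ 17/90 ≈ 0.18889.


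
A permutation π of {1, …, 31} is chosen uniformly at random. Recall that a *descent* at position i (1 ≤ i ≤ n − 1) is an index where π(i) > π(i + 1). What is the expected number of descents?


Write X = Σ X_I over i = 1, …, 30, with X_I the indicator of one descent.
There are 30 indicators.
For each fixed i, the pair (π(i), π(i+1)) is a uniformly random ordered pair of distinct values from {1, …, 31}; by symmetry P[π(i) > π(i+1)] = 1/2.
By linearity: E[X] = 30 · (1/2) = (31 − 1) · (1/2) = 15 ≈ 15.0000.

E[X] = 15 = 15.0000.


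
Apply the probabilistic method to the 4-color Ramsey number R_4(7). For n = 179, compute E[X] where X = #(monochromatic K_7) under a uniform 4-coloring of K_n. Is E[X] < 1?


E[X] = C(179, 7) · 4^{1 − 21} = 1037437234460 · 4^{−20} = 1037437234460/1099511627776.
As a reduced fraction: E[X] = 259359308615/274877906944 ≈ 0.944.
Is E[X] < 1? YES.
Since E[X] < 1, there exists a 4-coloring of K_{179} with no monochromatic K_7; hence R_4(7) > 179.

E[X] = 259359308615/274877906944 ≈ 0.944; E[X] < 1, so R_4(7) > 179.


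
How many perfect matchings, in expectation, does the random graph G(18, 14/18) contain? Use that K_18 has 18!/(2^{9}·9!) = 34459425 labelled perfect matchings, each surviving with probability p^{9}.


K_18 has 18!/(2^{9}·9!) = 34459425 labelled perfect matchings.
For each such perfect matching H, let X_H = 1 if all 9 edges of H are present in G. Then P[X_H = 1] = p^{9} = (7/9)^{9} = 40353607/387420489.
Summing the indicators: E[X] = Σ_H E[X_H] = 34459425 · p^{9} = 34459425 · 40353607/387420489 = 17167433257975/4782969.
Numerically: E[X] ≈ 3.58928e+06.

E[X] = 34459425 · (7/9)^{9} = 17167433257975/4782969 ≈ 3.58928e+06.


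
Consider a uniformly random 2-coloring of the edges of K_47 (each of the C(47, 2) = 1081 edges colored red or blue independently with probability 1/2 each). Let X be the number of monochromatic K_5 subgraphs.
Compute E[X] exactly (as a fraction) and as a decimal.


Let X = Σ_S X_S over the C(47, 5) = 1533939 subsets S of size 5, where X_S = 1 if the K_5 on S is monochromatic.
For a fixed S, the K_5 on S has C(5, 2) = 10 edges. P[all 10 edges red] = (1/2)^10, and likewise for blue, so P[monochromatic] = 2·(1/2)^10 = 2^{1 − 10} = 1/512.
Summing: E[X] = C(47, 5) · 2^{1 − 10} = 1533939 · 1/512 = 1533939/512.
Numerically: E[X] ≈ 2995.974609.

E[X] = C(47,5)·2^(1−C(5,2)) = 1533939/512 ≈ 2995.974609.


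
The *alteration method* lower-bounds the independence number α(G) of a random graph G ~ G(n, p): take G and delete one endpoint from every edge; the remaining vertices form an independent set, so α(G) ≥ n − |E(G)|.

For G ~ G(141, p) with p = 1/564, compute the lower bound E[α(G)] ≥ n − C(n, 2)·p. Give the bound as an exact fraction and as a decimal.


E[|E(G)|] = C(141, 2)·p = 9870 · (1/564) = 35/2.
E[α(G)] ≥ n − E[|E(G)|] = 141 − 35/2 = 247/2.
Numerically: ≈ 123.5000.
(This is only a lower bound; the true E[α(G)] may be larger.)

E[α(G)] ≥ 247/2 ≈ 123.5000.


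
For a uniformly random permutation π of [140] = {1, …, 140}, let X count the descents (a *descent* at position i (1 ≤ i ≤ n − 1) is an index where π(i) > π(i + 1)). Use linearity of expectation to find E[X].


Write X = Σ X_I over i = 1, …, 139, with X_I the indicator of one descent.
There are 139 indicators.
For each fixed i, the pair (π(i), π(i+1)) is a uniformly random ordered pair of distinct values from {1, …, 140}; by symmetry P[π(i) > π(i+1)] = 1/2.
By linearity: E[X] = 139 · (1/2) = (140 − 1) · (1/2) = 139/2 ≈ 69.500.

E[X] = 139/2 = 69.500.


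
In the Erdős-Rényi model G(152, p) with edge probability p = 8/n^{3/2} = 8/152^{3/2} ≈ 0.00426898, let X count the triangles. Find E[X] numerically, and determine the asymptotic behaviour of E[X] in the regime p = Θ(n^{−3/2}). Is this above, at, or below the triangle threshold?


Number of potential triangles: C(152, 3) = 573800.
Each occurs with probability p³ ≈ (0.00426898)³ ≈ 7.77989643e-08.
By linearity: E[X] = C(152, 3)·p³ ≈ 573800 · 7.77989643e-08 ≈ 0.044641.
Since α = 3/2 > 1, p = c/n^{3/2} = o(1/n) is below the triangle threshold p ~ 1/n. Asymptotically E[X] ~ (c³/6)·n^{3(1−α)} = (8³/6)·n^{-1.5} → 0, so by Markov's inequality G has no triangles w.h.p.

E[X] ≈ 0.044641; in regime p = Θ(1/n^{3/2}) E[X] tends to 0 (below the triangle threshold p ~ 1/n).


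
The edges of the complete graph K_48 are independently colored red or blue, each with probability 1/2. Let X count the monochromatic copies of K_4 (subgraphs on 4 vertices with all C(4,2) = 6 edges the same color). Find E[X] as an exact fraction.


Let X = Σ_S X_S over the C(48, 4) = 194580 subsets S of size 4, where X_S = 1 if the K_4 on S is monochromatic.
For a fixed S, the K_4 on S has C(4, 2) = 6 edges. P[all 6 edges red] = (1/2)^6, and likewise for blue, so P[monochromatic] = 2·(1/2)^6 = 2^{1 − 6} = 1/32.
Summing: E[X] = C(48, 4) · 2^{1 − 6} = 194580 · 1/32 = 48645/8.
Numerically: E[X] ≈ 6080.62500.

E[X] = C(48,4)·2^(1−C(4,2)) = 48645/8 ≈ 6080.62500.


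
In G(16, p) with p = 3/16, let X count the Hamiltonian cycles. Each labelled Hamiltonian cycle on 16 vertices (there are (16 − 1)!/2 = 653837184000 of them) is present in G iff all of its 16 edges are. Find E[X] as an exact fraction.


K_16 has (16 − 1)!/2 = 653837184000 labelled Hamiltonian cycles.
For each such Hamiltonian cycle H, let X_H = 1 if all 16 edges of H are present in G. Then P[X_H = 1] = p^{16} = (3/16)^{16} = 43046721/18446744073709551616.
Summing the indicators: E[X] = Σ_H E[X_H] = 653837184000 · p^{16} = 653837184000 · 43046721/18446744073709551616 = 27485885585032875/18014398509481984.
Numerically: E[X] ≈ 1.526.

E[X] = 653837184000 · (3/16)^{16} = 27485885585032875/18014398509481984 ≈ 1.526.


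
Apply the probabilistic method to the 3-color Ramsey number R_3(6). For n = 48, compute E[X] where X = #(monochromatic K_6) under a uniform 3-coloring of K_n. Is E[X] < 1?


E[X] = C(48, 6) · 3^{1 − 15} = 12271512 · 3^{−14} = 12271512/4782969.
As a reduced fraction: E[X] = 4090504/1594323 ≈ 2.5656683.
Is E[X] < 1? NO.
Since E[X] ≥ 1, the first-moment bound is inconclusive at n = 48; it does NOT by itself certify R_3(6) > 48.

E[X] = 4090504/1594323 ≈ 2.5656683; E[X] ≥ 1; first-moment method inconclusive here.


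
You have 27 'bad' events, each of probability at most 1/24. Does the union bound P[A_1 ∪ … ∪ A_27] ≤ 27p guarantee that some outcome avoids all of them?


Union bound: P[∪_{i=1}^{27} A_i] ≤ Σ_i P[A_i] ≤ 27·p = 27·(1/24) = 9/8.
Numerically: 9/8 ≈ 1.1250000.
Is 9/8 < 1? NO.
Since the bound 9/8 is ≥ 1, the union bound is uninformative here; it does NOT by itself certify existence.

27·p = 9/8 ≈ 1.1250000; existence NOT certified by the union bound.


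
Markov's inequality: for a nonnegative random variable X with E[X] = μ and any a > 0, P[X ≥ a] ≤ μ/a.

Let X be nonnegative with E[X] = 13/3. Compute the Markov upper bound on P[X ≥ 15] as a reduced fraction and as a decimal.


μ = E[X] = 13/3, a = 15.
Markov: P[X ≥ 15] ≤ μ/a = (13/3)/15 = 13/45.
Numerically: ≈ 0.288889.
(Since a = 15 > μ = 4.333333, the bound 13/45 is < 1 and informative.)

P[X ≥ 15] ≤ 13/45 ≈ 0.288889.


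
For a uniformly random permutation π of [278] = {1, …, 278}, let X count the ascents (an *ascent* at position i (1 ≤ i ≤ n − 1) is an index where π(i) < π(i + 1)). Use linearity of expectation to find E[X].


Write X = Σ X_I over i = 1, …, 277, with X_I the indicator of one ascent.
There are 277 indicators.
For each fixed i, the pair (π(i), π(i+1)) is a uniformly random ordered pair of distinct values from {1, …, 278}; by symmetry P[π(i) < π(i+1)] = 1/2.
By linearity: E[X] = 277 · (1/2) = (278 − 1) · (1/2) = 277/2 ≈ 138.50000.

E[X] = 277/2 = 138.50000.


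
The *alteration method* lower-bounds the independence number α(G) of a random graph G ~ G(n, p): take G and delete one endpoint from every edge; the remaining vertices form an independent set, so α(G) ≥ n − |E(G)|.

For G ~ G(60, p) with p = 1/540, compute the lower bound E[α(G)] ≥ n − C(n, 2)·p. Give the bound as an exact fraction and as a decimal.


E[|E(G)|] = C(60, 2)·p = 1770 · (1/540) = 59/18.
E[α(G)] ≥ n − E[|E(G)|] = 60 − 59/18 = 1021/18.
Numerically: ≈ 56.722.
(This is only a lower bound; the true E[α(G)] may be larger.)

E[α(G)] ≥ 1021/18 ≈ 56.722.


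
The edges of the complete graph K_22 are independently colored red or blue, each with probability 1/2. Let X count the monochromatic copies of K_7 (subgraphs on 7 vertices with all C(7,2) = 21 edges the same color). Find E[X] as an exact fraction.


Let X = Σ_S X_S over the C(22, 7) = 170544 subsets S of size 7, where X_S = 1 if the K_7 on S is monochromatic.
For a fixed S, the K_7 on S has C(7, 2) = 21 edges. P[all 21 edges red] = (1/2)^21, and likewise for blue, so P[monochromatic] = 2·(1/2)^21 = 2^{1 − 21} = 1/1048576.
By linearity: E[X] = C(22, 7) · 2^{1 − 21} = 170544 · 1/1048576 = 10659/65536.
Numerically: E[X] ≈ 0.1626.

E[X] = C(22,7)·2^(1−C(7,2)) = 10659/65536 ≈ 0.1626.


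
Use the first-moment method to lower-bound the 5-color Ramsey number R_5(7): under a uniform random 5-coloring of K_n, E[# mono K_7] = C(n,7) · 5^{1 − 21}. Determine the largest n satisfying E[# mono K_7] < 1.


We need C(n, 7) · 5^{1 − 21} < 1, i.e. C(n, 7) < 5^{21 − 1} = 95367431640625.
Check values of n near the boundary:
  n = 335: C(335, 7) = 88202498238195; 88202498238195 < 95367431640625? YES
  n = 336: C(336, 7) = 90079147136880; 90079147136880 < 95367431640625? YES
  n = 337: C(337, 7) = 91989916924632; 91989916924632 < 95367431640625? YES
  n = 338: C(338, 7) = 93935323022736; 93935323022736 < 95367431640625? YES
  n = 339: C(339, 7) = 95915887062372; 95915887062372 < 95367431640625? NO
The largest n with C(n, 7) < 95367431640625 is n = 338 (where E[X] = 93935323022736/95367431640625 ≈ 0.98498). Hence R_5(7) > 338, i.e. R_5(7) ≥ 339.

Largest n = 338; hence R_5(7) > 338.


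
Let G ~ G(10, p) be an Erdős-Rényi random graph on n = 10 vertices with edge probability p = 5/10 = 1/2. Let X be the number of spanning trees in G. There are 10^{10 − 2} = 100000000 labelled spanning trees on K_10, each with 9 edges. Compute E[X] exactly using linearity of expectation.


K_10 has 10^{10 − 2} = 100000000 labelled spanning trees.
For each such spanning tree H, let X_H = 1 if all 9 edges of H are present in G. Then P[X_H = 1] = p^{9} = (1/2)^{9} = 1/512.
Summing the indicators: E[X] = Σ_H E[X_H] = 100000000 · p^{9} = 100000000 · 1/512 = 390625/2.
Numerically: E[X] ≈ 1.95e+05.

E[X] = 100000000 · (1/2)^{9} = 390625/2 ≈ 1.95e+05.


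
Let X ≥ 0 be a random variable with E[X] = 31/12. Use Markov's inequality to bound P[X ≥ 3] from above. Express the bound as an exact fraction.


μ = E[X] = 31/12, a = 3.
Markov: P[X ≥ 3] ≤ μ/a = (31/12)/3 = 31/36.
Numerically: ≈ 0.8611.
(Since a = 3 > μ = 2.5833, the bound 31/36 is < 1 and informative.)

P[X ≥ 3] ≤ 31/36 ≈ 0.8611.


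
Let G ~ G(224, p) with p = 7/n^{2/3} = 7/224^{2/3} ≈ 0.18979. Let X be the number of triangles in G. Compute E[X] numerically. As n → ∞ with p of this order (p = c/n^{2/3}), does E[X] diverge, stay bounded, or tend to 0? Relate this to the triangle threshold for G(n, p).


Number of potential triangles: C(224, 3) = 1848224.
Each occurs with probability p³ ≈ (0.18979)³ ≈ 6.8359375e-03.
By linearity: E[X] = C(224, 3)·p³ ≈ 1848224 · 6.8359375e-03 ≈ 12634.34375.
Since α = 2/3 < 1, p = c/n^{2/3} ≫ 1/n is above the triangle threshold p ~ 1/n. Asymptotically E[X] ~ (c³/6)·n^{3(1−α)} = (7³/6)·n^{1} → ∞; triangles are abundant w.h.p.

E[X] ≈ 12634.34375; in regime p = Θ(1/n^{2/3}) E[X] diverges (above the triangle threshold p ~ 1/n).


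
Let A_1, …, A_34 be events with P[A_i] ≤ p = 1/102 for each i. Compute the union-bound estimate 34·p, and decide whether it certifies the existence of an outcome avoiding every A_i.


Union bound: P[∪_{i=1}^{34} A_i] ≤ Σ_i P[A_i] ≤ 34·p = 34·(1/102) = 1/3.
Numerically: 1/3 ≈ 0.333333.
Is 1/3 < 1? YES.
Since P[∪ A_i] ≤ 1/3 < 1, the complement has P[∩ A_i^c] ≥ 1 − 1/3 = 2/3 > 0, so some outcome avoids every A_i.

34·p = 1/3 ≈ 0.333333; existence CERTIFIED by the union bound.


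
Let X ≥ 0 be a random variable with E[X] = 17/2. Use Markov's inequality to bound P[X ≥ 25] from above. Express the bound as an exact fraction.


μ = E[X] = 17/2, a = 25.
Markov: P[X ≥ 25] ≤ μ/a = (17/2)/25 = 17/50.
Numerically: ≈ 0.3400.
(Since a = 25 > μ = 8.5000, the bound 17/50 is < 1 and informative.)

P[X ≥ 25] ≤ 17/50 ≈ 0.3400.


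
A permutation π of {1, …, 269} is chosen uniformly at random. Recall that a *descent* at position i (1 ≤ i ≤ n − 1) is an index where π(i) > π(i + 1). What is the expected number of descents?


Write X = Σ X_I over i = 1, …, 268, with X_I the indicator of one descent.
There are 268 indicators.
For each fixed i, the pair (π(i), π(i+1)) is a uniformly random ordered pair of distinct values from {1, …, 269}; by symmetry P[π(i) > π(i+1)] = 1/2.
By linearity: E[X] = 268 · (1/2) = (269 − 1) · (1/2) = 134 ≈ 134.000.

E[X] = 134 = 134.000.


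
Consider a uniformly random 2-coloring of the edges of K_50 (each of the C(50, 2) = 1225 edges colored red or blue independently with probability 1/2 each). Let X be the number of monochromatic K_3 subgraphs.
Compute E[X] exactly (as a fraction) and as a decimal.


Let X = Σ_S X_S over the C(50, 3) = 19600 subsets S of size 3, where X_S = 1 if the K_3 on S is monochromatic.
For a fixed S, the K_3 on S has C(3, 2) = 3 edges. P[all 3 edges red] = (1/2)^3, and likewise for blue, so P[monochromatic] = 2·(1/2)^3 = 2^{1 − 3} = 1/4.
By linearity of expectation: E[X] = C(50, 3) · 2^{1 − 3} = 19600 · 1/4 = 4900.
Numerically: E[X] ≈ 4900.000000.

E[X] = C(50,3)·2^(1−C(3,2)) = 4900 ≈ 4900.000000.


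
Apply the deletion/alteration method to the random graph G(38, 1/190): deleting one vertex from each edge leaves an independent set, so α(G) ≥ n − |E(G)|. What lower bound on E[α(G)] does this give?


E[|E(G)|] = C(38, 2)·p = 703 · (1/190) = 37/10.
E[α(G)] ≥ n − E[|E(G)|] = 38 − 37/10 = 343/10.
Numerically: ≈ 34.300.
(This is only a lower bound; the true E[α(G)] may be larger.)

E[α(G)] ≥ 343/10 ≈ 34.300.


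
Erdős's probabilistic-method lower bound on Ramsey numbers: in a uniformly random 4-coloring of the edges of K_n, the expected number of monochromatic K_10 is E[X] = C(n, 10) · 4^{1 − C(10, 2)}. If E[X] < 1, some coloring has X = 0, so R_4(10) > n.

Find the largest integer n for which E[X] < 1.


We need C(n, 10) · 4^{1 − 45} < 1, i.e. C(n, 10) < 4^{45 − 1} = 309485009821345068724781056.
Check values of n near the boundary:
  n = 2017: C(2017, 10) = 300324964434452596180990448; 300324964434452596180990448 < 309485009821345068724781056? YES
  n = 2018: C(2018, 10) = 301820606687612220663963508; 301820606687612220663963508 < 309485009821345068724781056? YES
  n = 2019: C(2019, 10) = 303322949179835278009229628; 303322949179835278009229628 < 309485009821345068724781056? YES
  n = 2020: C(2020, 10) = 304832018578739931133653656; 304832018578739931133653656 < 309485009821345068724781056? YES
  n = 2021: C(2021, 10) = 306347841644770462864800616; 306347841644770462864800616 < 309485009821345068724781056? YES
  n = 2022: C(2022, 10) = 307870445231474093395937796; 307870445231474093395937796 < 309485009821345068724781056? YES
  n = 2023: C(2023, 10) = 309399856285778485315440716; 309399856285778485315440716 < 309485009821345068724781056? YES
  n = 2024: C(2024, 10) = 310936101848269937576192656; 310936101848269937576192656 < 309485009821345068724781056? NO
  n = 2025: C(2025, 10) = 312479209053472269772600560; 312479209053472269772600560 < 309485009821345068724781056? NO
  n = 2026: C(2026, 10) = 314029205130126398094885285; 314029205130126398094885285 < 309485009821345068724781056? NO
The largest n with C(n, 10) < 309485009821345068724781056 is n = 2023 (where E[X] = 77349964071444621328860179/77371252455336267181195264 ≈ 1.000). Hence R_4(10) > 2023, i.e. R_4(10) ≥ 2024.

Largest n = 2023; hence R_4(10) > 2023.


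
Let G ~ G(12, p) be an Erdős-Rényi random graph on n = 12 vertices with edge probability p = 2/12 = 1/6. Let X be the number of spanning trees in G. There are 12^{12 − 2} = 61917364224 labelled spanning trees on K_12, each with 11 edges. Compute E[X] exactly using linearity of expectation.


K_12 has 12^{12 − 2} = 61917364224 labelled spanning trees.
For each such spanning tree H, let X_H = 1 if all 11 edges of H are present in G. Then P[X_H = 1] = p^{11} = (1/6)^{11} = 1/362797056.
By linearity: E[X] = Σ_H E[X_H] = 61917364224 · p^{11} = 61917364224 · 1/362797056 = 512/3.
Numerically: E[X] ≈ 170.7.

E[X] = 61917364224 · (1/6)^{11} = 512/3 ≈ 170.7.


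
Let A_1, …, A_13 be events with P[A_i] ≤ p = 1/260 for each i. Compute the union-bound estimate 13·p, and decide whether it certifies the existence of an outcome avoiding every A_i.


Union bound: P[∪_{i=1}^{13} A_i] ≤ Σ_i P[A_i] ≤ 13·p = 13·(1/260) = 1/20.
Numerically: 1/20 ≈ 0.0500.
Is 1/20 < 1? YES.
Since P[∪ A_i] ≤ 1/20 < 1, the complement has P[∩ A_i^c] ≥ 1 − 1/20 = 19/20 > 0, so some outcome avoids every A_i.

13·p = 1/20 ≈ 0.0500; existence CERTIFIED by the union bound.


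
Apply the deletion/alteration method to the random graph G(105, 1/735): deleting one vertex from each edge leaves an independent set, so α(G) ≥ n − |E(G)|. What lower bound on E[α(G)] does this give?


E[|E(G)|] = C(105, 2)·p = 5460 · (1/735) = 52/7.
E[α(G)] ≥ n − E[|E(G)|] = 105 − 52/7 = 683/7.
Numerically: ≈ 97.5714.
(This is only a lower bound; the true E[α(G)] may be larger.)

E[α(G)] ≥ 683/7 ≈ 97.5714.


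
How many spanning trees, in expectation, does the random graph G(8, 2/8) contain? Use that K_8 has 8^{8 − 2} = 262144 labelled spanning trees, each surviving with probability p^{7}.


K_8 has 8^{8 − 2} = 262144 labelled spanning trees.
For each such spanning tree H, let X_H = 1 if all 7 edges of H are present in G. Then P[X_H = 1] = p^{7} = (1/4)^{7} = 1/16384.
By linearity: E[X] = Σ_H E[X_H] = 262144 · p^{7} = 262144 · 1/16384 = 16.
Numerically: E[X] ≈ 16.

E[X] = 262144 · (1/4)^{7} = 16 ≈ 16.


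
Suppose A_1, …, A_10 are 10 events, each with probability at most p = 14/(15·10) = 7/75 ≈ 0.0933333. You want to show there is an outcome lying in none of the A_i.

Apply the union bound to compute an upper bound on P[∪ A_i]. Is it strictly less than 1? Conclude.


Union bound: P[∪_{i=1}^{10} A_i] ≤ Σ_i P[A_i] ≤ 10·p = 10·(7/75) = 14/15.
Numerically: 14/15 ≈ 0.9333333.
Is 14/15 < 1? YES.
Since P[∪ A_i] ≤ 14/15 < 1, the complement has P[∩ A_i^c] ≥ 1 − 14/15 = 1/15 > 0, so some outcome avoids every A_i.

10·p = 14/15 ≈ 0.9333333; existence CERTIFIED by the union bound.


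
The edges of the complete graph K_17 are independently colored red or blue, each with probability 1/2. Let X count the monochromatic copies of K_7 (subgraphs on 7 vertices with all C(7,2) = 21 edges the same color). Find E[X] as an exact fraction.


Let X = Σ_S X_S over the C(17, 7) = 19448 subsets S of size 7, where X_S = 1 if the K_7 on S is monochromatic.
For a fixed S, the K_7 on S has C(7, 2) = 21 edges. P[all 21 edges red] = (1/2)^21, and likewise for blue, so P[monochromatic] = 2·(1/2)^21 = 2^{1 − 21} = 1/1048576.
By linearity of expectation: E[X] = C(17, 7) · 2^{1 − 21} = 19448 · 1/1048576 = 2431/131072.
Numerically: E[X] ≈ 0.018547.

E[X] = C(17,7)·2^(1−C(7,2)) = 2431/131072 ≈ 0.018547.


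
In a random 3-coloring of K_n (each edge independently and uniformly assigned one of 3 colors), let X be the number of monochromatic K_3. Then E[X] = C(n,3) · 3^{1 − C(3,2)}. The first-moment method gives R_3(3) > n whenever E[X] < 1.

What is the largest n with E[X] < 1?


We need C(n, 3) · 3^{1 − 3} < 1, i.e. C(n, 3) < 3^{3 − 1} = 9.
Check values of n near the boundary:
  n = 3: C(3, 3) = 1; 1 < 9? YES
  n = 4: C(4, 3) = 4; 4 < 9? YES
  n = 5: C(5, 3) = 10; 10 < 9? NO
The largest n with C(n, 3) < 9 is n = 4 (where E[X] = 4/9 ≈ 0.444444). Hence R_3(3) > 4, i.e. R_3(3) ≥ 5.

Largest n = 4; hence R_3(3) > 4.
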